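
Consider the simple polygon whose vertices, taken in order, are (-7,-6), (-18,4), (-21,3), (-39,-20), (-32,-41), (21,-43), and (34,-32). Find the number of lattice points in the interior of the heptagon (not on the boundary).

The shoelace formula gives twice the area as |((-7)·4 − (-18)·(-6)) + ((-18)·3 − (-21)·4) + ((-21)·(-20) − (-39)·3) + ((-39)·(-41) − (-32)·(-20)) + ((-32)·(-43) − 21·(-41)) + (21·(-32) − 34·(-43)) + (34·(-6) − (-7)·(-32))| = 3989, so the area is 3989/2.
Along each edge there are gcd(|Δx|,|Δy|)+1 lattice points, so counting each shared vertex once the boundary has gcd(11,10) + gcd(3,1) + gcd(18,23) + gcd(7,21) + gcd(53,2) + gcd(13,11) + gcd(41,26) = 1+1+1+7+1+1+1 = 13.
Pick's theorem gives I = A − B/2 + 1 = 3989/2 − 13/2 + 1 = 1989.

1989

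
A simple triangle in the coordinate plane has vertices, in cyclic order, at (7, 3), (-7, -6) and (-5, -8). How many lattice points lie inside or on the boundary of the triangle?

26

By the shoelace formula, twice the signed area is |(7·(-6) − (-7)·3) + ((-7)·(-8) − (-5)·(-6)) + ((-5)·3 − 7·(-8))| = 46, so the area is 23.
Summing gcd(|Δx|,|Δy|) over the edges gives the boundary count: gcd(14,9) + gcd(2,2) + gcd(12,11) = 1+2+1 = 4.
Pick's theorem gives I = A − B/2 + 1 = 23 − 4/2 + 1 = 22, so the closed region contains I + B = 22 + 4 = 26 lattice points.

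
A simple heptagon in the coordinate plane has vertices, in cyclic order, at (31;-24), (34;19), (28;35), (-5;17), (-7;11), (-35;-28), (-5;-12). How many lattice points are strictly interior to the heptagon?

2055

By the shoelace formula, twice the signed area is |(31·19 − 34·(-24)) + (34·35 − 28·19) + (28·17 − (-5)·35) + ((-5)·11 − (-7)·17) + ((-7)·(-28) − (-35)·11) + ((-35)·(-12) − (-5)·(-28)) + ((-5)·(-24) − 31·(-12))| = 4131, so the area is 2065.5.
The number of boundary lattice points is Σ gcd(|Δx|,|Δy|) = gcd(3,43) + gcd(6,16) + gcd(33,18) + gcd(2,6) + gcd(28,39) + gcd(30,16) + gcd(36,12) = 1+2+3+2+1+2+12 = 23.
By Pick's theorem A = I + B/2 − 1, so I = 2065.5 − 23/2 + 1 = 2055.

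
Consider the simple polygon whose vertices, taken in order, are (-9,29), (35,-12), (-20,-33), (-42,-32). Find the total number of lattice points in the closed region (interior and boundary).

The shoelace formula gives twice the area as |((-9)·(-12) − 35·29) + (35·(-33) − (-20)·(-12)) + ((-20)·(-32) − (-42)·(-33)) + ((-42)·29 − (-9)·(-32))| = 4554, so the area is 2277.
Along each edge there are gcd(|Δx|,|Δy|)+1 lattice points, so counting each shared vertex once the boundary has gcd(44,41) + gcd(55,21) + gcd(22,1) + gcd(33,61) = 1+1+1+1 = 4.
Pick's theorem gives I = A − B/2 + 1 = 2277 − 4/2 + 1 = 2276, so the closed region contains I + B = 2276 + 4 = 2280 lattice points.

2280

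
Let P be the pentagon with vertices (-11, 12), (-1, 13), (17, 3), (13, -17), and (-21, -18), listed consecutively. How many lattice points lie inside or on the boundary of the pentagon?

872

Using the shoelace formula, 2A = |((-11)·13 − (-1)·12) + ((-1)·3 − 17·13) + (17·(-17) − 13·3) + (13·(-18) − (-21)·(-17)) + ((-21)·12 − (-11)·(-18))| = 1724, so the area is 862.
The number of boundary lattice points is Σ gcd(|Δx|,|Δy|) = gcd(10,1) + gcd(18,10) + gcd(4,20) + gcd(34,1) + gcd(10,30) = 1+2+4+1+10 = 18.
Pick's theorem gives I = A − B/2 + 1 = 862 − 18/2 + 1 = 854, so the closed region contains I + B = 854 + 18 = 872 lattice points.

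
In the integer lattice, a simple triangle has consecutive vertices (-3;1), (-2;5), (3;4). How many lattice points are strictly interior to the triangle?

9

Using the shoelace formula, 2A = |((-3)·5 − (-2)·1) + ((-2)·4 − 3·5) + (3·1 − (-3)·4)| = 21, so the area is 21/2.
Summing gcd(|Δx|,|Δy|) over the edges gives the boundary count: gcd(1,4) + gcd(5,1) + gcd(6,3) = 1+1+3 = 5.
Pick's theorem gives I = A − B/2 + 1 = 21/2 − 5/2 + 1 = 9.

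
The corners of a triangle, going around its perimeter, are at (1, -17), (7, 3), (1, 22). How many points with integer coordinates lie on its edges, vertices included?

42

Summing gcd(|Δx|,|Δy|) over the edges gives the boundary count: gcd(6,20) + gcd(6,19) + gcd(0,39) = 2+1+39 = 42.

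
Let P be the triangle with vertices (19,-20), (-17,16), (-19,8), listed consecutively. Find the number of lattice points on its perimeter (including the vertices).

Summing gcd(|Δx|,|Δy|) over the edges gives the boundary count: gcd(36,36) + gcd(2,8) + gcd(38,28) = 36+2+2 = 40.

40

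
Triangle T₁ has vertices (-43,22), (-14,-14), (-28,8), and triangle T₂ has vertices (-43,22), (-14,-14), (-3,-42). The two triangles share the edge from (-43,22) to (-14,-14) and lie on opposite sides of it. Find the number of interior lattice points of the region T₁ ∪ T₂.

270

The union is the simple quadrilateral with vertices (-43,22), (-28,8), (-14,-14), (-3,-42) in order.
Using the shoelace formula, 2A = |[(-43)·8 − (-28)·22] + [(-28)·(-14) − (-14)·8] + [(-14)·(-42) − (-3)·(-14)] + [(-3)·22 − (-43)·(-42)]| = 550, so the area is 275.
The number of boundary lattice points is Σ gcd(|Δx|,|Δy|) = gcd(15,14) + gcd(14,22) + gcd(11,28) + gcd(40,64) = 1+2+1+8 = 12.
By Pick's theorem I = A − B/2 + 1 = 275 − 12/2 + 1 = 270.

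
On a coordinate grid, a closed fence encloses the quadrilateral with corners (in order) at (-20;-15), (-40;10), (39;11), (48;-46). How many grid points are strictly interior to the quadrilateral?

2792

The shoelace formula gives twice the area as |((-20)·10 − (-40)·(-15)) + ((-40)·11 − 39·10) + (39·(-46) − 48·11) + (48·(-15) − (-20)·(-46))| = 5592, so the area is 2796.
Summing gcd(|Δx|,|Δy|) over the edges gives the boundary count: gcd(20,25) + gcd(79,1) + gcd(9,57) + gcd(68,31) = 5+1+3+1 = 10.
Pick's theorem gives I = A − B/2 + 1 = 2796 − 10/2 + 1 = 2792.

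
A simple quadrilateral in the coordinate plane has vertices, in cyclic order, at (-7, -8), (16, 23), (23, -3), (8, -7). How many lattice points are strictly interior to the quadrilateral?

429

Using the shoelace formula, 2A = |((-7)·23 − 16·(-8)) + (16·(-3) − 23·23) + (23·(-7) − 8·(-3)) + (8·(-8) − (-7)·(-7))| = 860, so the area is 430.
Along each edge there are gcd(|Δx|,|Δy|)+1 lattice points, so counting each shared vertex once the boundary has gcd(23,31) + gcd(7,26) + gcd(15,4) + gcd(15,1) = 1+1+1+1 = 4.
Pick's theorem gives I = A − B/2 + 1 = 430 − 4/2 + 1 = 429.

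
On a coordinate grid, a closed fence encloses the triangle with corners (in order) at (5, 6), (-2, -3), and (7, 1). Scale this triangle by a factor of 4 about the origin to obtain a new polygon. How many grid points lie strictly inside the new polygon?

419

By the shoelace formula, twice the signed area is |[5·(-3) − (-2)·6] + [(-2)·1 − 7·(-3)] + [7·6 − 5·1]| = 53, so the area is 26.5.
The number of boundary lattice points is Σ gcd(|Δx|,|Δy|) = gcd(7,9) + gcd(9,4) + gcd(2,5) = 1+1+1 = 3.
Scaling by 4 multiplies the area by 4² = 16 (so the new area is 424) and multiplies the boundary lattice-point count by 4, giving 12.
By Pick's theorem, the interior count of the dilated polygon is 424 − 12/2 + 1 = 419.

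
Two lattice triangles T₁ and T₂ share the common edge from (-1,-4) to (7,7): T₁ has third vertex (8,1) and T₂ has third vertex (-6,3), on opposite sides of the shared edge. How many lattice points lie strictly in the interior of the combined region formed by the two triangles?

84

The union is the simple quadrilateral with vertices (-1,-4), (8,1), (7,7), (-6,3) in order.
By the shoelace formula, twice the signed area is |((-1)·1 − 8·(-4)) + (8·7 − 7·1) + (7·3 − (-6)·7) + ((-6)·(-4) − (-1)·3)| = 170, so the area is 85.
The number of boundary lattice points is Σ gcd(|Δx|,|Δy|) = gcd(9,5) + gcd(1,6) + gcd(13,4) + gcd(5,7) = 1+1+1+1 = 4.
By Pick's theorem I = A − B/2 + 1 = 85 − 4/2 + 1 = 84.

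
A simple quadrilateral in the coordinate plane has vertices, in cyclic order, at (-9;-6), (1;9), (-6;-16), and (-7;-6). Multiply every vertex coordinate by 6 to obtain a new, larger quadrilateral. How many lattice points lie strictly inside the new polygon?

2224

The shoelace formula gives twice the area as |[(-9)·9 − 1·(-6)] + [1·(-16) − (-6)·9] + [(-6)·(-6) − (-7)·(-16)] + [(-7)·(-6) − (-9)·(-6)]| = 125, so the area is 62.5.
Along each edge there are gcd(|Δx|,|Δy|)+1 lattice points, so counting each shared vertex once the boundary has gcd(10,15) + gcd(7,25) + gcd(1,10) + gcd(2,0) = 5+1+1+2 = 9.
Scaling by 6 multiplies the area by 6² = 36 (so the new area is 2250) and multiplies the boundary lattice-point count by 6, giving 54.
By Pick's theorem, the interior count of the dilated polygon is 2250 − 54/2 + 1 = 2224.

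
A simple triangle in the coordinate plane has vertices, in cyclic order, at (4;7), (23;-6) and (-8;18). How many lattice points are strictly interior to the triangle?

The shoelace formula gives twice the area as |[4·(-6) − 23·7] + [23·18 − (-8)·(-6)] + [(-8)·7 − 4·18]| = 53, so the area is 53/2.
Along each edge there are gcd(|Δx|,|Δy|)+1 lattice points, so counting each shared vertex once the boundary has gcd(19,13) + gcd(31,24) + gcd(12,11) = 1+1+1 = 3.
By Pick's theorem A = I + B/2 − 1, so I = 53/2 − 3/2 + 1 = 26.

26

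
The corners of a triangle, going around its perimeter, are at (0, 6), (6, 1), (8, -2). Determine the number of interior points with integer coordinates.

Using the shoelace formula, 2A = |(0·1 − 6·6) + (6·(-2) − 8·1) + (8·6 − 0·(-2))| = 8, so the area is 4.
The number of boundary lattice points is Σ gcd(|Δx|,|Δy|) = gcd(6,5) + gcd(2,3) + gcd(8,8) = 1+1+8 = 10.
By Pick's theorem A = I + B/2 − 1, so I = 4 − 10/2 + 1 = 0.

0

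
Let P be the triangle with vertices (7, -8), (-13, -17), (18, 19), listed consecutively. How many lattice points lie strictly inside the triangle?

Using the shoelace formula, 2A = |(7·(-17) − (-13)·(-8)) + ((-13)·19 − 18·(-17)) + (18·(-8) − 7·19)| = 441, so the area is 441/2.
Summing gcd(|Δx|,|Δy|) over the edges gives the boundary count: gcd(20,9) + gcd(31,36) + gcd(11,27) = 1+1+1 = 3.
By Pick's theorem A = I + B/2 − 1, so I = 441/2 − 3/2 + 1 = 220.

220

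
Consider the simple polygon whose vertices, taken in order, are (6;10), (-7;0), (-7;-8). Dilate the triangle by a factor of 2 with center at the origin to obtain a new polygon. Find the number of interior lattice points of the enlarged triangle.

199

By the shoelace formula, twice the signed area is |[6·0 − (-7)·10] + [(-7)·(-8) − (-7)·0] + [(-7)·10 − 6·(-8)]| = 104, so the area is 52.
Summing gcd(|Δx|,|Δy|) over the edges gives the boundary count: gcd(13,10) + gcd(0,8) + gcd(13,18) = 1+8+1 = 10.
Scaling by 2 multiplies the area by 2² = 4 (so the new area is 208) and multiplies the boundary lattice-point count by 2, giving 20.
By Pick's theorem, the interior count of the dilated polygon is 208 − 20/2 + 1 = 199.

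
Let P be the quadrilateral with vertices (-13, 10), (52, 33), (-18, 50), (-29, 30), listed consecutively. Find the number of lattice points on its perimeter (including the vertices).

Along each edge there are gcd(|Δx|,|Δy|)+1 lattice points, so counting each shared vertex once the boundary has gcd(65,23) + gcd(70,17) + gcd(11,20) + gcd(16,20) = 1+1+1+4 = 7.

7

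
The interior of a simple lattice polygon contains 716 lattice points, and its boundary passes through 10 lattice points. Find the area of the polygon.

720

Pick's theorem states A = I + B/2 − 1, so A = 716 + 10/2 − 1 = 720.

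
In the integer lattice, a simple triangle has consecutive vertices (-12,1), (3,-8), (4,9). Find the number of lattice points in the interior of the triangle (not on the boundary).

Using the shoelace formula, 2A = |((-12)·(-8) − 3·1) + (3·9 − 4·(-8)) + (4·1 − (-12)·9)| = 264, so the area is 132.
The number of boundary lattice points is Σ gcd(|Δx|,|Δy|) = gcd(15,9) + gcd(1,17) + gcd(16,8) = 3+1+8 = 12.
Pick's theorem gives I = A − B/2 + 1 = 132 − 12/2 + 1 = 127.

127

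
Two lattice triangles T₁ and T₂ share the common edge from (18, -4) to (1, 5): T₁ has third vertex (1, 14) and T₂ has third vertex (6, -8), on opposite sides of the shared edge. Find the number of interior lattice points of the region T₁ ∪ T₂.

The union is the simple quadrilateral with vertices (18, -4), (1, 14), (1, 5), (6, -8) in order.
The shoelace formula gives twice the area as |[18·14 − 1·(-4)] + [1·5 − 1·14] + [1·(-8) − 6·5] + [6·(-4) − 18·(-8)]| = 329, so the area is 164.5.
Summing gcd(|Δx|,|Δy|) over the edges gives the boundary count: gcd(17,18) + gcd(0,9) + gcd(5,13) + gcd(12,4) = 1+9+1+4 = 15.
By Pick's theorem I = A − B/2 + 1 = 164.5 − 15/2 + 1 = 158.

158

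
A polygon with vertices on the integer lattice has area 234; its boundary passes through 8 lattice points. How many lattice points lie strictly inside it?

231

From Pick's theorem, I = A − B/2 + 1 = 234 − 8/2 + 1 = 231.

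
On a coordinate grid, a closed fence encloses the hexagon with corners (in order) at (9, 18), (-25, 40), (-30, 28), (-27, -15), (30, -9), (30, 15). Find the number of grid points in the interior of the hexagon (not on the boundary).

2151

Using the shoelace formula, 2A = |(9·40 − (-25)·18) + ((-25)·28 − (-30)·40) + ((-30)·(-15) − (-27)·28) + ((-27)·(-9) − 30·(-15)) + (30·15 − 30·(-9)) + (30·18 − 9·15)| = 4334, so the area is 2167.
Along each edge there are gcd(|Δx|,|Δy|)+1 lattice points, so counting each shared vertex once the boundary has gcd(34,22) + gcd(5,12) + gcd(3,43) + gcd(57,6) + gcd(0,24) + gcd(21,3) = 2+1+1+3+24+3 = 34.
Pick's theorem gives I = A − B/2 + 1 = 2167 − 34/2 + 1 = 2151.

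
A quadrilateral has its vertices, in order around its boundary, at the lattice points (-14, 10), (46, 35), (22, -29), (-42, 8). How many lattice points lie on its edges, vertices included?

16

Summing gcd(|Δx|,|Δy|) over the edges gives the boundary count: gcd(60,25) + gcd(24,64) + gcd(64,37) + gcd(28,2) = 5+8+1+2 = 16.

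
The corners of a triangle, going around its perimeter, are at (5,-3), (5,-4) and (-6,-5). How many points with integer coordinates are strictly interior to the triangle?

5

Using the shoelace formula, 2A = |(5·(-4) − 5·(-3)) + (5·(-5) − (-6)·(-4)) + ((-6)·(-3) − 5·(-5))| = 11, so the area is 5.5.
The number of boundary lattice points is Σ gcd(|Δx|,|Δy|) = gcd(0,1) + gcd(11,1) + gcd(11,2) = 1+1+1 = 3.
By Pick's theorem A = I + B/2 − 1, so I = 5.5 − 3/2 + 1 = 5.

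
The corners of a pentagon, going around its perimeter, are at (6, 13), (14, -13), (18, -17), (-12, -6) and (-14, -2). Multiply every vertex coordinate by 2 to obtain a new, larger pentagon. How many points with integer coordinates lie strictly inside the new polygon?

The shoelace formula gives twice the area as |[6·(-13) − 14·13] + [14·(-17) − 18·(-13)] + [18·(-6) − (-12)·(-17)] + [(-12)·(-2) − (-14)·(-6)] + [(-14)·13 − 6·(-2)]| = 806, so the area is 403.
The number of boundary lattice points is Σ gcd(|Δx|,|Δy|) = gcd(8,26) + gcd(4,4) + gcd(30,11) + gcd(2,4) + gcd(20,15) = 2+4+1+2+5 = 14.
Scaling by 2 multiplies the area by 2² = 4 (so the new area is 1612) and multiplies the boundary lattice-point count by 2, giving 28.
By Pick's theorem, the interior count of the dilated polygon is 1612 − 28/2 + 1 = 1599.

1599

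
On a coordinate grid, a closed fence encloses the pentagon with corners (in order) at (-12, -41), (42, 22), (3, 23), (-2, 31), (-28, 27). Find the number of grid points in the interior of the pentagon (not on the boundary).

2384

By the shoelace formula, twice the signed area is |[(-12)·22 − 42·(-41)] + [42·23 − 3·22] + [3·31 − (-2)·23] + [(-2)·27 − (-28)·31] + [(-28)·(-41) − (-12)·27]| = 4783, so the area is 2391.5.
The number of boundary lattice points is Σ gcd(|Δx|,|Δy|) = gcd(54,63) + gcd(39,1) + gcd(5,8) + gcd(26,4) + gcd(16,68) = 9+1+1+2+4 = 17.
Pick's theorem gives I = A − B/2 + 1 = 2391.5 − 17/2 + 1 = 2384.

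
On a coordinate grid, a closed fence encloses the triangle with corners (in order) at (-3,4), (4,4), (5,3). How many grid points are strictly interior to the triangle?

0

The shoelace formula gives twice the area as |[(-3)·4 − 4·4] + [4·3 − 5·4] + [5·4 − (-3)·3]| = 7, so the area is 7/2.
Summing gcd(|Δx|,|Δy|) over the edges gives the boundary count: gcd(7,0) + gcd(1,1) + gcd(8,1) = 7+1+1 = 9.
Pick's theorem gives I = A − B/2 + 1 = 7/2 − 9/2 + 1 = 0.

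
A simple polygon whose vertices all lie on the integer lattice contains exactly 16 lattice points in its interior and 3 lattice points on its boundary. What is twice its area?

By Pick's theorem, A = I + B/2 − 1 = 16 + 3/2 − 1 = 33/2.
Hence 2A = 33.

33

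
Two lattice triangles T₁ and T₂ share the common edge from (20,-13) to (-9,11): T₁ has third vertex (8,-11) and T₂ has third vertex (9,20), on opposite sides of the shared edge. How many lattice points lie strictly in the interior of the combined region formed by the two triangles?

The union is the simple quadrilateral with vertices (20,-13), (8,-11), (-9,11), (9,20) in order.
By the shoelace formula, twice the signed area is |(20·(-11) − 8·(-13)) + (8·11 − (-9)·(-11)) + ((-9)·20 − 9·11) + (9·(-13) − 20·20)| = 923, so the area is 461.5.
Summing gcd(|Δx|,|Δy|) over the edges gives the boundary count: gcd(12,2) + gcd(17,22) + gcd(18,9) + gcd(11,33) = 2+1+9+11 = 23.
By Pick's theorem I = A − B/2 + 1 = 461.5 − 23/2 + 1 = 451.

451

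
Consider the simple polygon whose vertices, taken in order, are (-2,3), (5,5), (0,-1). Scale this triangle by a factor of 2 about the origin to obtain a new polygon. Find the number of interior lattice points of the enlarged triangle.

61

The shoelace formula gives twice the area as |((-2)·5 − 5·3) + (5·(-1) − 0·5) + (0·3 − (-2)·(-1))| = 32, so the area is 16.
The number of boundary lattice points is Σ gcd(|Δx|,|Δy|) = gcd(7,2) + gcd(5,6) + gcd(2,4) = 1+1+2 = 4.
Scaling by 2 multiplies the area by 2² = 4 (so the new area is 64) and multiplies the boundary lattice-point count by 2, giving 8.
By Pick's theorem, the interior count of the dilated polygon is 64 − 8/2 + 1 = 61.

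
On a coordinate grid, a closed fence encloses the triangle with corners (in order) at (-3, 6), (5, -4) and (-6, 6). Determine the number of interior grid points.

By the shoelace formula, twice the signed area is |[(-3)·(-4) − 5·6] + [5·6 − (-6)·(-4)] + [(-6)·6 − (-3)·6]| = 30, so the area is 15.
Summing gcd(|Δx|,|Δy|) over the edges gives the boundary count: gcd(8,10) + gcd(11,10) + gcd(3,0) = 2+1+3 = 6.
By Pick's theorem A = I + B/2 − 1, so I = 15 − 6/2 + 1 = 13.

13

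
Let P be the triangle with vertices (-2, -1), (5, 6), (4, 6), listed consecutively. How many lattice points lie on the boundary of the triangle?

Along each edge there are gcd(|Δx|,|Δy|)+1 lattice points, so counting each shared vertex once the boundary has gcd(7,7) + gcd(1,0) + gcd(6,7) = 7+1+1 = 9.

9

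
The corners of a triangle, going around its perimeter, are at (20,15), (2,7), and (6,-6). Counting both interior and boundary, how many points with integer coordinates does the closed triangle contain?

The shoelace formula gives twice the area as |(20·7 − 2·15) + (2·(-6) − 6·7) + (6·15 − 20·(-6))| = 266, so the area is 133.
Summing gcd(|Δx|,|Δy|) over the edges gives the boundary count: gcd(18,8) + gcd(4,13) + gcd(14,21) = 2+1+7 = 10.
Pick's theorem gives I = A − B/2 + 1 = 133 − 10/2 + 1 = 129, so the closed region contains I + B = 129 + 10 = 139 lattice points.

139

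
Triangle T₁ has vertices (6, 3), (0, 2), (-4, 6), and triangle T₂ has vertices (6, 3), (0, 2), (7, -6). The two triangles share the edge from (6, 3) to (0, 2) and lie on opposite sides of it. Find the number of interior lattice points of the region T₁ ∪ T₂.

39

The union is the simple quadrilateral with vertices (6, 3), (-4, 6), (0, 2), (7, -6) in order.
By the shoelace formula, twice the signed area is |[6·6 − (-4)·3] + [(-4)·2 − 0·6] + [0·(-6) − 7·2] + [7·3 − 6·(-6)]| = 83, so the area is 83/2.
The number of boundary lattice points is Σ gcd(|Δx|,|Δy|) = gcd(10,3) + gcd(4,4) + gcd(7,8) + gcd(1,9) = 1+4+1+1 = 7.
By Pick's theorem I = A − B/2 + 1 = 83/2 − 7/2 + 1 = 39.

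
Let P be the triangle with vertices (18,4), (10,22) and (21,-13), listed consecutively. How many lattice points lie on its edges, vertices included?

The number of boundary lattice points is Σ gcd(|Δx|,|Δy|) = gcd(8,18) + gcd(11,35) + gcd(3,17) = 2+1+1 = 4.

4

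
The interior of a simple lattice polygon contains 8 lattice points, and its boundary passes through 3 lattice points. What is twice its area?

17

By Pick's theorem, A = I + B/2 − 1 = 8 + 3/2 − 1 = 17/2.
Hence 2A = 17.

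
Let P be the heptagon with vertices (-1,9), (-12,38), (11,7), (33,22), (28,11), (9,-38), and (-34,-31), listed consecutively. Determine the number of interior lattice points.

1870

Using the shoelace formula, 2A = |((-1)·38 − (-12)·9) + ((-12)·7 − 11·38) + (11·22 − 33·7) + (33·11 − 28·22) + (28·(-38) − 9·11) + (9·(-31) − (-34)·(-38)) + ((-34)·9 − (-1)·(-31))| = 3745, so the area is 3745/2.
Summing gcd(|Δx|,|Δy|) over the edges gives the boundary count: gcd(11,29) + gcd(23,31) + gcd(22,15) + gcd(5,11) + gcd(19,49) + gcd(43,7) + gcd(33,40) = 1+1+1+1+1+1+1 = 7.
By Pick's theorem A = I + B/2 − 1, so I = 3745/2 − 7/2 + 1 = 1870.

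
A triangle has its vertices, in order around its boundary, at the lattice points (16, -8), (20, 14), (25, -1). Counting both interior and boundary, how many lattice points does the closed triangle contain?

90

By the shoelace formula, twice the signed area is |(16·14 − 20·(-8)) + (20·(-1) − 25·14) + (25·(-8) − 16·(-1))| = 170, so the area is 85.
The number of boundary lattice points is Σ gcd(|Δx|,|Δy|) = gcd(4,22) + gcd(5,15) + gcd(9,7) = 2+5+1 = 8.
Pick's theorem gives I = A − B/2 + 1 = 85 − 8/2 + 1 = 82, so the closed region contains I + B = 82 + 8 = 90 lattice points.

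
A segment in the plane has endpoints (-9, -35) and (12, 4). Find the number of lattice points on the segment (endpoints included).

4

The number of lattice points on a segment between lattice points is gcd(|Δx|,|Δy|) + 1 = gcd(21,39) + 1 = 3 + 1 = 4.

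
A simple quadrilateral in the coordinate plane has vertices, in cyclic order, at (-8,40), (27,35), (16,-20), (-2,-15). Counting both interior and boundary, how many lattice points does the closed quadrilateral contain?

1480

By the shoelace formula, twice the signed area is |((-8)·35 − 27·40) + (27·(-20) − 16·35) + (16·(-15) − (-2)·(-20)) + ((-2)·40 − (-8)·(-15))| = 2940, so the area is 1470.
Summing gcd(|Δx|,|Δy|) over the edges gives the boundary count: gcd(35,5) + gcd(11,55) + gcd(18,5) + gcd(6,55) = 5+11+1+1 = 18.
Pick's theorem gives I = A − B/2 + 1 = 1470 − 18/2 + 1 = 1462, so the closed region contains I + B = 1462 + 18 = 1480 lattice points.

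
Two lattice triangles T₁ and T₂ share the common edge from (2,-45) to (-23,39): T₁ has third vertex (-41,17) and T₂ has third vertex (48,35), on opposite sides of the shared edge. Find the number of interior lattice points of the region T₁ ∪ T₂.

The union is the simple quadrilateral with vertices (2,-45), (-41,17), (-23,39), (48,35) in order.
Using the shoelace formula, 2A = |(2·17 − (-41)·(-45)) + ((-41)·39 − (-23)·17) + ((-23)·35 − 48·39) + (48·(-45) − 2·35)| = 7926, so the area is 3963.
Summing gcd(|Δx|,|Δy|) over the edges gives the boundary count: gcd(43,62) + gcd(18,22) + gcd(71,4) + gcd(46,80) = 1+2+1+2 = 6.
By Pick's theorem I = A − B/2 + 1 = 3963 − 6/2 + 1 = 3961.

3961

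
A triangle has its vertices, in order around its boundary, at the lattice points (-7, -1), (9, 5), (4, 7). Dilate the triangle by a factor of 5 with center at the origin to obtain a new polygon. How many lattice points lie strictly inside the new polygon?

By the shoelace formula, twice the signed area is |[(-7)·5 − 9·(-1)] + [9·7 − 4·5] + [4·(-1) − (-7)·7]| = 62, so the area is 31.
The number of boundary lattice points is Σ gcd(|Δx|,|Δy|) = gcd(16,6) + gcd(5,2) + gcd(11,8) = 2+1+1 = 4.
Scaling by 5 multiplies the area by 5² = 25 (so the new area is 775) and multiplies the boundary lattice-point count by 5, giving 20.
By Pick's theorem, the interior count of the dilated polygon is 775 − 20/2 + 1 = 766.

766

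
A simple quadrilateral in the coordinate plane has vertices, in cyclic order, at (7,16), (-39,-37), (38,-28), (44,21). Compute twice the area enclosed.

By the shoelace formula, twice the signed area is |[7·(-37) − (-39)·16] + [(-39)·(-28) − 38·(-37)] + [38·21 − 44·(-28)] + [44·16 − 7·21]| = 5450, so the area is 2725.

5450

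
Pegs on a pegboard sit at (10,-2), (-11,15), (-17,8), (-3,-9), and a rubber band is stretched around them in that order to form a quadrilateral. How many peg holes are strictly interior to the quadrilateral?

By the shoelace formula, twice the signed area is |[10·15 − (-11)·(-2)] + [(-11)·8 − (-17)·15] + [(-17)·(-9) − (-3)·8] + [(-3)·(-2) − 10·(-9)]| = 568, so the area is 284.
The number of boundary lattice points is Σ gcd(|Δx|,|Δy|) = gcd(21,17) + gcd(6,7) + gcd(14,17) + gcd(13,7) = 1+1+1+1 = 4.
By Pick's theorem A = I + B/2 − 1, so I = 284 − 4/2 + 1 = 283.

283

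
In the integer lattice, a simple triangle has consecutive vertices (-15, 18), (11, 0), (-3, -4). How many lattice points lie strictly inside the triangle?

176

By the shoelace formula, twice the signed area is |((-15)·0 − 11·18) + (11·(-4) − (-3)·0) + ((-3)·18 − (-15)·(-4))| = 356, so the area is 178.
The number of boundary lattice points is Σ gcd(|Δx|,|Δy|) = gcd(26,18) + gcd(14,4) + gcd(12,22) = 2+2+2 = 6.
Pick's theorem gives I = A − B/2 + 1 = 178 − 6/2 + 1 = 176.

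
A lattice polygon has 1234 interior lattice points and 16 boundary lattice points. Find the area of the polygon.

1241

Pick's theorem states A = I + B/2 − 1, so A = 1234 + 16/2 − 1 = 1241.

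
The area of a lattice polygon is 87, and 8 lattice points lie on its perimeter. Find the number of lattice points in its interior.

Pick's theorem A = I + B/2 − 1 rearranges to I = A − B/2 + 1 = 87 − 8/2 + 1 = 84.

84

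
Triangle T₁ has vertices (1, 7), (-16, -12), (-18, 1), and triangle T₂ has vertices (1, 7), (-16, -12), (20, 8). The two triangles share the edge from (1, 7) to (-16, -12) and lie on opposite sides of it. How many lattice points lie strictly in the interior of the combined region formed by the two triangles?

299

The union is the simple quadrilateral with vertices (1, 7), (-18, 1), (-16, -12), (20, 8) in order.
Using the shoelace formula, 2A = |(1·1 − (-18)·7) + ((-18)·(-12) − (-16)·1) + ((-16)·8 − 20·(-12)) + (20·7 − 1·8)| = 603, so the area is 301.5.
The number of boundary lattice points is Σ gcd(|Δx|,|Δy|) = gcd(19,6) + gcd(2,13) + gcd(36,20) + gcd(19,1) = 1+1+4+1 = 7.
By Pick's theorem I = A − B/2 + 1 = 301.5 − 7/2 + 1 = 299.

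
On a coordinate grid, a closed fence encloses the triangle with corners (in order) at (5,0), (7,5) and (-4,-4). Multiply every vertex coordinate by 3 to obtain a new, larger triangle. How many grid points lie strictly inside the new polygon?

163

Using the shoelace formula, 2A = |(5·5 − 7·0) + (7·(-4) − (-4)·5) + ((-4)·0 − 5·(-4))| = 37, so the area is 18.5.
Along each edge there are gcd(|Δx|,|Δy|)+1 lattice points, so counting each shared vertex once the boundary has gcd(2,5) + gcd(11,9) + gcd(9,4) = 1+1+1 = 3.
Scaling by 3 multiplies the area by 3² = 9 (so the new area is 166.5) and multiplies the boundary lattice-point count by 3, giving 9.
By Pick's theorem, the interior count of the dilated polygon is 166.5 − 9/2 + 1 = 163.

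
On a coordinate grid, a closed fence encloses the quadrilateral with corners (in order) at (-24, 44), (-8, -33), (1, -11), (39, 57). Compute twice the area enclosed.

Using the shoelace formula, 2A = |((-24)·(-33) − (-8)·44) + ((-8)·(-11) − 1·(-33)) + (1·57 − 39·(-11)) + (39·44 − (-24)·57)| = 4835, so the area is 4835/2.

4835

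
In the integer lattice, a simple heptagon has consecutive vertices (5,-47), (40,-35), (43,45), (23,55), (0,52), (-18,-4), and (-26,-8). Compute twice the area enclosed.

9774

By the shoelace formula, twice the signed area is |[5·(-35) − 40·(-47)] + [40·45 − 43·(-35)] + [43·55 − 23·45] + [23·52 − 0·55] + [0·(-4) − (-18)·52] + [(-18)·(-8) − (-26)·(-4)] + [(-26)·(-47) − 5·(-8)]| = 9774, so the area is 4887.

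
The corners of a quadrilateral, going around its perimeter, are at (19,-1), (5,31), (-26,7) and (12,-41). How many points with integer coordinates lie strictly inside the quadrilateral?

1590

Using the shoelace formula, 2A = |[19·31 − 5·(-1)] + [5·7 − (-26)·31] + [(-26)·(-41) − 12·7] + [12·(-1) − 19·(-41)]| = 3184, so the area is 1592.
The number of boundary lattice points is Σ gcd(|Δx|,|Δy|) = gcd(14,32) + gcd(31,24) + gcd(38,48) + gcd(7,40) = 2+1+2+1 = 6.
By Pick's theorem A = I + B/2 − 1, so I = 1592 − 6/2 + 1 = 1590.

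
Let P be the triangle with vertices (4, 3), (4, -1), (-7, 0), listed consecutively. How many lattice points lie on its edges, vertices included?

6

Along each edge there are gcd(|Δx|,|Δy|)+1 lattice points, so counting each shared vertex once the boundary has gcd(0,4) + gcd(11,1) + gcd(11,3) = 4+1+1 = 6.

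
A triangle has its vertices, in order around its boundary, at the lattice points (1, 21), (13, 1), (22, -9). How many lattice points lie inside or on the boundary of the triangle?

The shoelace formula gives twice the area as |(1·1 − 13·21) + (13·(-9) − 22·1) + (22·21 − 1·(-9))| = 60, so the area is 30.
The number of boundary lattice points is Σ gcd(|Δx|,|Δy|) = gcd(12,20) + gcd(9,10) + gcd(21,30) = 4+1+3 = 8.
Pick's theorem gives I = A − B/2 + 1 = 30 − 8/2 + 1 = 27, so the closed region contains I + B = 27 + 8 = 35 lattice points.

35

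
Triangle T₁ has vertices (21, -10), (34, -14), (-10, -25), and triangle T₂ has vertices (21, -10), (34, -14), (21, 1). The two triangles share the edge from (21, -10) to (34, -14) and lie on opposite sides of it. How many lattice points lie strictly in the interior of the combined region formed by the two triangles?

220

The union is the simple quadrilateral with vertices (21, -10), (-10, -25), (34, -14), (21, 1) in order.
The shoelace formula gives twice the area as |[21·(-25) − (-10)·(-10)] + [(-10)·(-14) − 34·(-25)] + [34·1 − 21·(-14)] + [21·(-10) − 21·1]| = 462, so the area is 231.
Summing gcd(|Δx|,|Δy|) over the edges gives the boundary count: gcd(31,15) + gcd(44,11) + gcd(13,15) + gcd(0,11) = 1+11+1+11 = 24.
By Pick's theorem I = A − B/2 + 1 = 231 − 24/2 + 1 = 220.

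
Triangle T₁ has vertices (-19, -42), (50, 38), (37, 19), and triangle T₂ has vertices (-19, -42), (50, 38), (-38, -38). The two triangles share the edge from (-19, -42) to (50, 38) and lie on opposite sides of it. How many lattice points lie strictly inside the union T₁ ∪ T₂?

The union is the simple quadrilateral with vertices (-19, -42), (37, 19), (50, 38), (-38, -38) in order.
Using the shoelace formula, 2A = |[(-19)·19 − 37·(-42)] + [37·38 − 50·19] + [50·(-38) − (-38)·38] + [(-38)·(-42) − (-19)·(-38)]| = 2067, so the area is 1033.5.
Along each edge there are gcd(|Δx|,|Δy|)+1 lattice points, so counting each shared vertex once the boundary has gcd(56,61) + gcd(13,19) + gcd(88,76) + gcd(19,4) = 1+1+4+1 = 7.
By Pick's theorem I = A − B/2 + 1 = 1033.5 − 7/2 + 1 = 1031.

1031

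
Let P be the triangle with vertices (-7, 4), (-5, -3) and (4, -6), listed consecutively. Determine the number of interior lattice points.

By the shoelace formula, twice the signed area is |((-7)·(-3) − (-5)·4) + ((-5)·(-6) − 4·(-3)) + (4·4 − (-7)·(-6))| = 57, so the area is 28.5.
Along each edge there are gcd(|Δx|,|Δy|)+1 lattice points, so counting each shared vertex once the boundary has gcd(2,7) + gcd(9,3) + gcd(11,10) = 1+3+1 = 5.
By Pick's theorem A = I + B/2 − 1, so I = 28.5 − 5/2 + 1 = 27.

27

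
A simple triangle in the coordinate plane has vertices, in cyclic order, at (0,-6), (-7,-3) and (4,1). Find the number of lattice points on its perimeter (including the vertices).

3

The number of boundary lattice points is Σ gcd(|Δx|,|Δy|) = gcd(7,3) + gcd(11,4) + gcd(4,7) = 1+1+1 = 3.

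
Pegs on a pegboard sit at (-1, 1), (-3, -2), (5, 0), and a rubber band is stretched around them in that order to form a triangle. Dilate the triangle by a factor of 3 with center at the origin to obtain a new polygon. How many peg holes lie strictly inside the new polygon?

Using the shoelace formula, 2A = |((-1)·(-2) − (-3)·1) + ((-3)·0 − 5·(-2)) + (5·1 − (-1)·0)| = 20, so the area is 10.
Along each edge there are gcd(|Δx|,|Δy|)+1 lattice points, so counting each shared vertex once the boundary has gcd(2,3) + gcd(8,2) + gcd(6,1) = 1+2+1 = 4.
Scaling by 3 multiplies the area by 3² = 9 (so the new area is 90) and multiplies the boundary lattice-point count by 3, giving 12.
By Pick's theorem, the interior count of the dilated polygon is 90 − 12/2 + 1 = 85.

85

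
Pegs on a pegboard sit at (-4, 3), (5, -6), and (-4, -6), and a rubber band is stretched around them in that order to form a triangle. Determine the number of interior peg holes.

28

By the shoelace formula, twice the signed area is |[(-4)·(-6) − 5·3] + [5·(-6) − (-4)·(-6)] + [(-4)·3 − (-4)·(-6)]| = 81, so the area is 81/2.
Along each edge there are gcd(|Δx|,|Δy|)+1 lattice points, so counting each shared vertex once the boundary has gcd(9,9) + gcd(9,0) + gcd(0,9) = 9+9+9 = 27.
By Pick's theorem A = I + B/2 − 1, so I = 81/2 − 27/2 + 1 = 28.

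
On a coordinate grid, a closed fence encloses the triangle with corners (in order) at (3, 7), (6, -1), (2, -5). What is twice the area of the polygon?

The shoelace formula gives twice the area as |[3·(-1) − 6·7] + [6·(-5) − 2·(-1)] + [2·7 − 3·(-5)]| = 44, so the area is 22.

44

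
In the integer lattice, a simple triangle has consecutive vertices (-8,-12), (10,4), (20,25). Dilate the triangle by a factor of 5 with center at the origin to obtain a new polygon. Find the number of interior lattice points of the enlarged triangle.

2716

Using the shoelace formula, 2A = |((-8)·4 − 10·(-12)) + (10·25 − 20·4) + (20·(-12) − (-8)·25)| = 218, so the area is 109.
The number of boundary lattice points is Σ gcd(|Δx|,|Δy|) = gcd(18,16) + gcd(10,21) + gcd(28,37) = 2+1+1 = 4.
Scaling by 5 multiplies the area by 5² = 25 (so the new area is 2725) and multiplies the boundary lattice-point count by 5, giving 20.
By Pick's theorem, the interior count of the dilated polygon is 2725 − 20/2 + 1 = 2716.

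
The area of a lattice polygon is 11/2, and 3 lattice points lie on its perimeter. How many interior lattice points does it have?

Pick's theorem A = I + B/2 − 1 rearranges to I = A − B/2 + 1 = 11/2 − 3/2 + 1 = 5.

5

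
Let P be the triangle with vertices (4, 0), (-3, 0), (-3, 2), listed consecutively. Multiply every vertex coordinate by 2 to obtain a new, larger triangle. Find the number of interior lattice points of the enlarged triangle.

The shoelace formula gives twice the area as |(4·0 − (-3)·0) + ((-3)·2 − (-3)·0) + ((-3)·0 − 4·2)| = 14, so the area is 7.
Along each edge there are gcd(|Δx|,|Δy|)+1 lattice points, so counting each shared vertex once the boundary has gcd(7,0) + gcd(0,2) + gcd(7,2) = 7+2+1 = 10.
Scaling by 2 multiplies the area by 2² = 4 (so the new area is 28) and multiplies the boundary lattice-point count by 2, giving 20.
By Pick's theorem, the interior count of the dilated polygon is 28 − 20/2 + 1 = 19.

19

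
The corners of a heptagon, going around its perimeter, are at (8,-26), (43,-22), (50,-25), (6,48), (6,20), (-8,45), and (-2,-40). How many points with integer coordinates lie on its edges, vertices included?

Summing gcd(|Δx|,|Δy|) over the edges gives the boundary count: gcd(35,4) + gcd(7,3) + gcd(44,73) + gcd(0,28) + gcd(14,25) + gcd(6,85) + gcd(10,14) = 1+1+1+28+1+1+2 = 35.

35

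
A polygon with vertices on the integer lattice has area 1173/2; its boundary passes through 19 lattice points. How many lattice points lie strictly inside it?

From Pick's theorem, I = A − B/2 + 1 = 1173/2 − 19/2 + 1 = 578.

578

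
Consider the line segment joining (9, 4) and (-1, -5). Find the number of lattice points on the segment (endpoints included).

2

The number of lattice points on a segment between lattice points is gcd(|Δx|,|Δy|) + 1 = gcd(10,9) + 1 = 1 + 1 = 2.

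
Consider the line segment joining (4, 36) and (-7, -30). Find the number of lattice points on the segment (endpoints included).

The number of lattice points on a segment between lattice points is gcd(|Δx|,|Δy|) + 1 = gcd(11,66) + 1 = 11 + 1 = 12.

12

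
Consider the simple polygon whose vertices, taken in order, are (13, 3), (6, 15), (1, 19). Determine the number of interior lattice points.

The shoelace formula gives twice the area as |[13·15 − 6·3] + [6·19 − 1·15] + [1·3 − 13·19]| = 32, so the area is 16.
The number of boundary lattice points is Σ gcd(|Δx|,|Δy|) = gcd(7,12) + gcd(5,4) + gcd(12,16) = 1+1+4 = 6.
Pick's theorem gives I = A − B/2 + 1 = 16 − 6/2 + 1 = 14.

14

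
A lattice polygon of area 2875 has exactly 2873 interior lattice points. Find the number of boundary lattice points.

Pick's theorem gives A = I + B/2 − 1, so B = 2(A − I + 1) = 2(2875 − 2873 + 1) = 6.

6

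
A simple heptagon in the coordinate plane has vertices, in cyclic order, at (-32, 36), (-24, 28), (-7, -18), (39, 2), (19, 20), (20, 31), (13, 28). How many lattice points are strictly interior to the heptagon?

1861

By the shoelace formula, twice the signed area is |[(-32)·28 − (-24)·36] + [(-24)·(-18) − (-7)·28] + [(-7)·2 − 39·(-18)] + [39·20 − 19·2] + [19·31 − 20·20] + [20·28 − 13·31] + [13·36 − (-32)·28]| = 3736, so the area is 1868.
Along each edge there are gcd(|Δx|,|Δy|)+1 lattice points, so counting each shared vertex once the boundary has gcd(8,8) + gcd(17,46) + gcd(46,20) + gcd(20,18) + gcd(1,11) + gcd(7,3) + gcd(45,8) = 8+1+2+2+1+1+1 = 16.
By Pick's theorem A = I + B/2 − 1, so I = 1868 − 16/2 + 1 = 1861.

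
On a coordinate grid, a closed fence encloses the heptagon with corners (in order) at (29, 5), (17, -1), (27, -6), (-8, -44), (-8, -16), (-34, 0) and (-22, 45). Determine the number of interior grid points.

2547

Using the shoelace formula, 2A = |(29·(-1) − 17·5) + (17·(-6) − 27·(-1)) + (27·(-44) − (-8)·(-6)) + ((-8)·(-16) − (-8)·(-44)) + ((-8)·0 − (-34)·(-16)) + ((-34)·45 − (-22)·0) + ((-22)·5 − 29·45)| = 5138, so the area is 2569.
Along each edge there are gcd(|Δx|,|Δy|)+1 lattice points, so counting each shared vertex once the boundary has gcd(12,6) + gcd(10,5) + gcd(35,38) + gcd(0,28) + gcd(26,16) + gcd(12,45) + gcd(51,40) = 6+5+1+28+2+3+1 = 46.
By Pick's theorem A = I + B/2 − 1, so I = 2569 − 46/2 + 1 = 2547.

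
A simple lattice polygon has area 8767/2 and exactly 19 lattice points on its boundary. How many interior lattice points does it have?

From Pick's theorem, I = A − B/2 + 1 = 8767/2 − 19/2 + 1 = 4375.

4375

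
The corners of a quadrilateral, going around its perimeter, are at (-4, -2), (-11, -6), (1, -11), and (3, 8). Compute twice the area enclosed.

196

Using the shoelace formula, 2A = |[(-4)·(-6) − (-11)·(-2)] + [(-11)·(-11) − 1·(-6)] + [1·8 − 3·(-11)] + [3·(-2) − (-4)·8]| = 196, so the area is 98.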